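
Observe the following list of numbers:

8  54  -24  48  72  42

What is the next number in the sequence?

-216

Odd-indexed and even-indexed terms follow separate rules.
Subsequence A: 8, -24, 72 (a geometric progression (common ratio -3)).
Subsequence B: 54, 48, 42 (linear: a_n = 60 − 6·n).
Position 7 → subsequence A, term 4 = -216.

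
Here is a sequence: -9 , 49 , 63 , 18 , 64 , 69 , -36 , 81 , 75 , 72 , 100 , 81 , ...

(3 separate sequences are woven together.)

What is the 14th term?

121

Read the sequence 3 terms at a time; column i is its own pattern.
Track A = -9, 18, -36, 72: a geometric progression (common ratio -2).
Track B = 49, 64, 81, 100: the squares 7², 8², 9², ….
Track C = 63, 69, 75, 81: arithmetic with common difference +6.
Position 14 → track B, term 5 = 121.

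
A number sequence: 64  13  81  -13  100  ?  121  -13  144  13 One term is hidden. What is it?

13

Positions 1, 3, 5, … form one subsequence and positions 2, 4, 6, … form another.
Subsequence A: 64, 81, 100, 121, 144 — perfect squares starting at 8².
Subsequence B: 13, -13, ?, -13, 13 — the oscillation 13·(−1)^(n+1).
The gap is subsequence B's term 3; the rule gives 13.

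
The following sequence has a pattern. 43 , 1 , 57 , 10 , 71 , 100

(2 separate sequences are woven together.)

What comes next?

85

Split by position mod 2 into 2 tracks.
Subsequence A = 43, 57, 71: linear: a_n = 29 + 14·n.
Subsequence B = 1, 10, 100: powers 10^0, 10^1, 10^2, ….
The 7th slot belongs to subsequence A; its 4th term is 85.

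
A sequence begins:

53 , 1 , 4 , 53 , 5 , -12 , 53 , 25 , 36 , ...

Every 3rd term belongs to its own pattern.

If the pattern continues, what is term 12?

Taking every 3rd term gives 3 separate tracks.
Track A: 53, 53, 53 — the constant sequence 53.
Track B: 1, 5, 25 — powers of 5.
Track C: 4, -12, 36 — geometric, ×-3 each step.
Position 12 falls in track C as its term 4, giving -108.

-108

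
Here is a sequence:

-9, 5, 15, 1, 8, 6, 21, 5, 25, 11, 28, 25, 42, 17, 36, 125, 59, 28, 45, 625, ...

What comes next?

76

Split by position mod 4: positions 1, 5, 9, … form one track, and each other residue class forms its own.
Stream A: -9, 8, 25, 42, 59 — arithmetic with common difference +17.
Stream B: 5, 6, 11, 17, 28 — Fibonacci-style (each term is the sum of the two before it).
Stream C: 15, 21, 28, 36, 45 — the triangular numbers T_5, T_6, ….
Stream D: 1, 5, 25, 125, 625 — successive powers of 5.
The 21st slot belongs to stream A; its 6th term is 76.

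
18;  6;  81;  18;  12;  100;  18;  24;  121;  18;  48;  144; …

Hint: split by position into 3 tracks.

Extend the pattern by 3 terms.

18, 96, 169

Split by position mod 3 into 3 tracks.
Track A: 18, 18, 18, 18. Constant 18.
Track B: 6, 12, 24, 48. A geometric progression (common ratio 2).
Track C: 81, 100, 121, 144. Perfect squares starting at 9².
Position 13 → track A, term 5 = 18.
The 14th slot belongs to track B; its 5th term is 96.
Position 15 falls in track C as its term 5, giving 169.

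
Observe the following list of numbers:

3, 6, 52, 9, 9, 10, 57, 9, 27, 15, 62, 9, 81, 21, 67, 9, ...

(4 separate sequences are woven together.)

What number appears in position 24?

Read the sequence 4 terms at a time; column i is its own pattern.
Subsequence A = 3, 9, 27, 81: powers of 3.
Subsequence B = 6, 10, 15, 21: triangular numbers starting at T_3.
Subsequence C = 52, 57, 62, 67: arithmetic with common difference +5.
Subsequence D = 9, 9, 9, 9: always 9.
Term 24 comes from subsequence D (its 6th entry): 9.

9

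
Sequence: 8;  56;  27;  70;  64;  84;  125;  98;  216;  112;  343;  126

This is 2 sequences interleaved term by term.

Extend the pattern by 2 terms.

512, 140

Split by position mod 2 into 2 tracks.
Track A = 8, 27, 64, 125, 216, 343: perfect cubes starting at 2³.
Track B = 56, 70, 84, 98, 112, 126: arithmetic with common difference +14.
Term 13 comes from track A (its 7th entry): 512.
Position 14 falls in track B as its term 7, giving 140.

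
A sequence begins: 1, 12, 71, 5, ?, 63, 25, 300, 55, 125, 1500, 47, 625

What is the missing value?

60

Taking every 3rd term gives 3 separate tracks.
Subsequence A: 1, 5, 25, 125, 625 (powers of 5).
Subsequence B: 12, ?, 300, 1500 (geometric with ratio 5).
Subsequence C: 71, 63, 55, 47 (arithmetic, step −8).
Filling subsequence B at index 2 by its rule yields 60.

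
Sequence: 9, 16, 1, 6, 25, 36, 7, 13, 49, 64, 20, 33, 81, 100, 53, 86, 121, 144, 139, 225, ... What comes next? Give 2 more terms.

169, 196

Reading positions in blocks of 4 reveals the pattern AABB — 2 tracks woven together.
Track A: 9, 16, 25, 36, 49, 64, 81, 100, 121, 144 — consecutive squares n² from n = 3.
Track B: 1, 6, 7, 13, 20, 33, 53, 86, 139, 225 — a Fibonacci-like recurrence a_n = a_{n-1} + a_{n-2}.
Term 21 comes from track A (its 11th entry): 169.
Position 22 falls in track A as its term 12, giving 196.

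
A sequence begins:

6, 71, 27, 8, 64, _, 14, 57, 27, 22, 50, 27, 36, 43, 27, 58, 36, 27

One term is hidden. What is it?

27

The terms cycle through 3 interleaved subsequences.
Track A is 6, 8, 14, 22, 36, 58, which is Fibonacci-style (each term is the sum of the two before it).
Track B is 71, 64, 57, 50, 43, 36, which is linear: a_n = 78 − 7·n.
Track C is 27, ?, 27, 27, 27, 27, which is always 27.
Track C's pattern makes the blank 27.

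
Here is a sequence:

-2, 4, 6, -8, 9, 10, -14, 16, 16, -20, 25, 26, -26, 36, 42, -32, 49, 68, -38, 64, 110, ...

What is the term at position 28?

Split by position mod 3 into 3 tracks.
Stream A: -2, -8, -14, -20, -26, -32, -38 (arithmetic with common difference −6).
Stream B: 4, 9, 16, 25, 36, 49, 64 (the squares 2², 3², 4², …).
Stream C: 6, 10, 16, 26, 42, 68, 110 (Fibonacci-style (each term is the sum of the two before it)).
Position 28 → stream A, term 10 = -56.

-56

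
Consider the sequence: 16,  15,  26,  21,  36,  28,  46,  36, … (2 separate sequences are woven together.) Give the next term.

56

Odd-indexed and even-indexed terms follow separate rules.
Subsequence A: 16, 26, 36, 46. Arithmetic, step +10.
Subsequence B: 15, 21, 28, 36. Triangular numbers starting at T_5.
The 9th slot belongs to subsequence A; its 5th term is 56.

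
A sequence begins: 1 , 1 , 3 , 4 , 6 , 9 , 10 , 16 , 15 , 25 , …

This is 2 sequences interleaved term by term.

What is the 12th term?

36

Odd-indexed and even-indexed terms follow separate rules.
Track A is 1, 3, 6, 10, 15, which is the triangular numbers T_1, T_2, ….
Track B is 1, 4, 9, 16, 25, which is consecutive squares n² from n = 1.
Position 12 → track B, term 6 = 36.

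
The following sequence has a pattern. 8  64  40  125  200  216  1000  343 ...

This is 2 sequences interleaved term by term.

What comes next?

Split by position mod 2 into 2 tracks.
Subsequence A = 8, 40, 200, 1000: geometric, ×5 each step.
Subsequence B = 64, 125, 216, 343: consecutive cubes n³ from n = 4.
Position 9 → subsequence A, term 5 = 5000.

5000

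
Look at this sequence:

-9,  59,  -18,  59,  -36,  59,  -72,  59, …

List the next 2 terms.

-144, 59

Odd-indexed and even-indexed terms follow separate rules.
Subsequence A is -9, -18, -36, -72, which is geometric, ×2 each step.
Subsequence B is 59, 59, 59, 59, which is always 59.
Term 9 comes from subsequence A (its 5th entry): -144.
Term 10 comes from subsequence B (its 5th entry): 59.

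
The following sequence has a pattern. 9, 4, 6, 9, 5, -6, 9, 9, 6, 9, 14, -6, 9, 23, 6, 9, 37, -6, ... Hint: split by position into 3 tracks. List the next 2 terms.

9, 60

Split by position mod 3 into 3 tracks.
Track A: 9, 9, 9, 9, 9, 9 (the constant sequence 9).
Track B: 4, 5, 9, 14, 23, 37 (Fibonacci-style (each term is the sum of the two before it)).
Track C: 6, -6, 6, -6, 6, -6 (oscillating between 6 and -6).
Position 19 falls in track A as its term 7, giving 9.
The 20th slot belongs to track B; its 7th term is 60.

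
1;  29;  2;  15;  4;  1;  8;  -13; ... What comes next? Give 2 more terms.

16, -27

Odd-indexed and even-indexed terms follow separate rules.
Stream A = 1, 2, 4, 8: powers 2^0, 2^1, 2^2, ….
Stream B = 29, 15, 1, -13: linear: a_n = 43 − 14·n.
Position 9 falls in stream A as its term 5, giving 16.
Term 10 comes from stream B (its 5th entry): -27.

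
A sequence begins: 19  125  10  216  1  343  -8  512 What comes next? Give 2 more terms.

-17, 729

Taking every 2nd term gives 2 separate tracks.
Track A: 19, 10, 1, -8 (arithmetic, step −9).
Track B: 125, 216, 343, 512 (perfect cubes starting at 5³).
Position 9 falls in track A as its term 5, giving -17.
The 10th slot belongs to track B; its 5th term is 729.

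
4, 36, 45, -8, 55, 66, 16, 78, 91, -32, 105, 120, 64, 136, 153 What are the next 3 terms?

-128, 171, 190

Reading positions in blocks of 3 reveals the pattern ABB — 2 tracks woven together.
Track A is 4, -8, 16, -32, 64, which is geometric, ×-2 each step.
Track B is 36, 45, 55, 66, 78, 91, 105, 120, 136, 153, which is triangular numbers n(n+1)/2 for n = 8, 9, ….
Term 16 comes from track A (its 6th entry): -128.
Position 17 falls in track B as its term 11, giving 171.
Term 18 comes from track B (its 12th entry): 190.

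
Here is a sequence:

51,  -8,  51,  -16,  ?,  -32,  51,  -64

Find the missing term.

51

Taking every 2nd term gives 2 separate tracks.
Stream A is 51, 51, ?, 51, which is always 51.
Stream B is -8, -16, -32, -64, which is a geometric progression (common ratio 2).
So the missing entry in stream A is 51.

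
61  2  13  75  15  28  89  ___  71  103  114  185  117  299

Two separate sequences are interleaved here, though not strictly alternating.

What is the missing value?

43

Reading positions in blocks of 3 reveals the pattern ABB — 2 tracks woven together.
Subsequence A = 61, 75, 89, 103, 117: arithmetic with common difference +14.
Subsequence B = 2, 13, 15, 28, ?, 71, 114, 185, 299: each term equals the sum of the previous two.
So the missing entry in subsequence B is 43.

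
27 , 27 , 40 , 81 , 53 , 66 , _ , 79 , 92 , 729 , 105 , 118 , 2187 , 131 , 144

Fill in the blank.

243

Reading positions in blocks of 3 reveals the pattern ABB — 2 tracks woven together.
Stream A = 27, 81, ?, 729, 2187: successive powers of 3.
Stream B = 27, 40, 53, 66, 79, 92, 105, 118, 131, 144: linear: a_n = 14 + 13·n.
Filling stream A at index 3 by its rule yields 243.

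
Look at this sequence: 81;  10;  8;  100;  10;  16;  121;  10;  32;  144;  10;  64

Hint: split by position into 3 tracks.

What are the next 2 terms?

Taking every 3rd term gives 3 separate tracks.
Stream A = 81, 100, 121, 144: the squares 9², 10², 11², ….
Stream B = 10, 10, 10, 10: the constant sequence 10.
Stream C = 8, 16, 32, 64: powers 2^3, 2^4, 2^5, ….
Term 13 comes from stream A (its 5th entry): 169.
Term 14 comes from stream B (its 5th entry): 10.

169, 10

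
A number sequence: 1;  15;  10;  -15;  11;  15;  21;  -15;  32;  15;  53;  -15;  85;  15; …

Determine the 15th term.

138

Positions 1, 3, 5, … form one subsequence and positions 2, 4, 6, … form another.
Stream A: 1, 10, 11, 21, 32, 53, 85 — each term equals the sum of the previous two.
Stream B: 15, -15, 15, -15, 15, -15, 15 — oscillating between 15 and -15.
Position 15 falls in stream A as its term 8, giving 138.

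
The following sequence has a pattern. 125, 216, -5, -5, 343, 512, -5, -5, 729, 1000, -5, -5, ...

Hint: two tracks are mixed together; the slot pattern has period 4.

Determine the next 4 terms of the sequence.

Positions follow the repeating pattern AABB; grouping by letter gives 2 tracks.
Stream A: 125, 216, 343, 512, 729, 1000 (perfect cubes starting at 5³).
Stream B: -5, -5, -5, -5, -5, -5 (constant -5).
Position 13 falls in stream A as its term 7, giving 1331.
Position 14 falls in stream A as its term 8, giving 1728.
Position 15 falls in stream B as its term 7, giving -5.
The 16th slot belongs to stream B; its 8th term is -5.

1331, 1728, -5, -5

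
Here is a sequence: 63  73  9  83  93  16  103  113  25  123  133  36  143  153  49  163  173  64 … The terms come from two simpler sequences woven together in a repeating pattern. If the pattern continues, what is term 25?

Reading positions in blocks of 3 reveals the pattern AAB — 2 tracks woven together.
Track A = 63, 73, 83, 93, 103, 113, 123, 133, 143, 153, 163, 173: linear: a_n = 53 + 10·n.
Track B = 9, 16, 25, 36, 49, 64: perfect squares starting at 3².
Position 25 falls in track A as its term 17, giving 223.

223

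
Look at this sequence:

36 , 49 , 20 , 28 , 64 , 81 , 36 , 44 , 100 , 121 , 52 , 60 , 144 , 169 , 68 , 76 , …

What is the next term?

Reading positions in blocks of 4 reveals the pattern AABB — 2 tracks woven together.
Track A: 36, 49, 64, 81, 100, 121, 144, 169 — consecutive squares n² from n = 6.
Track B: 20, 28, 36, 44, 52, 60, 68, 76 — linear: a_n = 12 + 8·n.
Position 17 falls in track A as its term 9, giving 196.

196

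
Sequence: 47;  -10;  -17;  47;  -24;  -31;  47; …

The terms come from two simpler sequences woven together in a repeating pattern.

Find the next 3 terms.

-38, -45, 47

Positions follow the repeating pattern ABB; grouping by letter gives 2 tracks.
Track A: 47, 47, 47. Constant 47.
Track B: -10, -17, -24, -31. Linear: a_n = -3 − 7·n.
Position 8 falls in track B as its term 5, giving -38.
Term 9 comes from track B (its 6th entry): -45.
Term 10 comes from track A (its 4th entry): 47.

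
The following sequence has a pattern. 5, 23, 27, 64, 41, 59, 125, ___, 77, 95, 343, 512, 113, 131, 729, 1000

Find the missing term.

216

Positions follow the repeating pattern AABB; grouping by letter gives 2 tracks.
Track A: 5, 23, 41, 59, 77, 95, 113, 131 (linear: a_n = -13 + 18·n).
Track B: 27, 64, 125, ?, 343, 512, 729, 1000 (the cubes 3³, 4³, 5³, …).
Track B's pattern makes the blank 216.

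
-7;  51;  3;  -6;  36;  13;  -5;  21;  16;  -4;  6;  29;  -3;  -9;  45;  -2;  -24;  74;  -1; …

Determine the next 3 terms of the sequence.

Split by position mod 3 into 3 tracks.
Track A: -7, -6, -5, -4, -3, -2, -1 (adding 1 each time).
Track B: 51, 36, 21, 6, -9, -24 (linear: a_n = 66 − 15·n).
Track C: 3, 13, 16, 29, 45, 74 (a Fibonacci-like recurrence a_n = a_{n-1} + a_{n-2}).
Term 20 comes from track B (its 7th entry): -39.
Position 21 falls in track C as its term 7, giving 119.
Term 22 comes from track A (its 8th entry): 0.

-39, 119, 0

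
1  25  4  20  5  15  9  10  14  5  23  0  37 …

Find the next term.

Odd-indexed and even-indexed terms follow separate rules.
Subsequence A: 1, 4, 5, 9, 14, 23, 37. A Fibonacci-like recurrence a_n = a_{n-1} + a_{n-2}.
Subsequence B: 25, 20, 15, 10, 5, 0. Arithmetic, step −5.
Term 14 comes from subsequence B (its 7th entry): -5.

-5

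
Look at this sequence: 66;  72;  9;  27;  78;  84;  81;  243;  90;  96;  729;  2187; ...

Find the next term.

The slot pattern repeats as AABB (period 4), so there are 2 interleaved tracks.
Track A: 66, 72, 78, 84, 90, 96 — linear: a_n = 60 + 6·n.
Track B: 9, 27, 81, 243, 729, 2187 — powers of 3.
Position 13 → track A, term 7 = 102.

102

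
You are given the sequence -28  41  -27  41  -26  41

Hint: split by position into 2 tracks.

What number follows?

-25

Positions 1, 3, 5, … form one subsequence and positions 2, 4, 6, … form another.
Stream A: -28, -27, -26 — arithmetic with common difference +1.
Stream B: 41, 41, 41 — the constant sequence 41.
The 7th slot belongs to stream A; its 4th term is -25.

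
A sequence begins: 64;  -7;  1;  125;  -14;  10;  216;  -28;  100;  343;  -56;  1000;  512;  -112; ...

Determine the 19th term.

1000

Read the sequence 3 terms at a time; column i is its own pattern.
Track A: 64, 125, 216, 343, 512 — perfect cubes starting at 4³.
Track B: -7, -14, -28, -56, -112 — geometric with ratio 2.
Track C: 1, 10, 100, 1000 — powers of 10.
Position 19 falls in track A as its term 7, giving 1000.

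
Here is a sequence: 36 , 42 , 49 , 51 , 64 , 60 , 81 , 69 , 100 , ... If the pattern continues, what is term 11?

Taking every 2nd term gives 2 separate tracks.
Subsequence A = 36, 49, 64, 81, 100: consecutive squares n² from n = 6.
Subsequence B = 42, 51, 60, 69: arithmetic with common difference +9.
Position 11 falls in subsequence A as its term 6, giving 121.

121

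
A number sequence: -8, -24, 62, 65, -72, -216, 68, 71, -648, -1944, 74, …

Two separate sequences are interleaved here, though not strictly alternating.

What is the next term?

77

The slot pattern repeats as AABB (period 4), so there are 2 interleaved tracks.
Track A: -8, -24, -72, -216, -648, -1944 — multiplying by 3 each time.
Track B: 62, 65, 68, 71, 74 — arithmetic, step +3.
Term 12 comes from track B (its 6th entry): 77.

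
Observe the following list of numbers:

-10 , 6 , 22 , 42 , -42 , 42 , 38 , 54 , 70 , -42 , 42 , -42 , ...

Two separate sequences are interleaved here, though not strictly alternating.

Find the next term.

86

The slot pattern repeats as AAABBB (period 6), so there are 2 interleaved tracks.
Track A = -10, 6, 22, 38, 54, 70: adding 16 each time.
Track B = 42, -42, 42, -42, 42, -42: alternating ±42.
Position 13 → track A, term 7 = 86.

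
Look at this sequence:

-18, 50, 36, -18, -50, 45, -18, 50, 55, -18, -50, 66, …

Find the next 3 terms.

Taking every 3rd term gives 3 separate tracks.
Track A: -18, -18, -18, -18. Always -18.
Track B: 50, -50, 50, -50. Alternating ±50.
Track C: 36, 45, 55, 66. Triangular numbers starting at T_8.
Position 13 falls in track A as its term 5, giving -18.
Term 14 comes from track B (its 5th entry): 50.
The 15th slot belongs to track C; its 5th term is 78.

-18, 50, 78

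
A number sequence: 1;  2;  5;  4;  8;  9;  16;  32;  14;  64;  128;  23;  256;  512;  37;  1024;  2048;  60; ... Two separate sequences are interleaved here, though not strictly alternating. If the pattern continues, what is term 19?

The slot pattern repeats as AAB (period 3), so there are 2 interleaved tracks.
Subsequence A: 1, 2, 4, 8, 16, 32, 64, 128, 256, 512, 1024, 2048 (successive powers of 2).
Subsequence B: 5, 9, 14, 23, 37, 60 (each term equals the sum of the previous two).
Term 19 comes from subsequence A (its 13th entry): 4096.

4096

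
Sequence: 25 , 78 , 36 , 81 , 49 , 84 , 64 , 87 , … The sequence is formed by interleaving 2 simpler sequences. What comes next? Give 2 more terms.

81, 90

Odd-indexed and even-indexed terms follow separate rules.
Track A is 25, 36, 49, 64, which is perfect squares starting at 5².
Track B is 78, 81, 84, 87, which is linear: a_n = 75 + 3·n.
Position 9 falls in track A as its term 5, giving 81.
Position 10 → track B, term 5 = 90.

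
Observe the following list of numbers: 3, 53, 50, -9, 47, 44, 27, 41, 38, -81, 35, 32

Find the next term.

Reading positions in blocks of 3 reveals the pattern ABB — 2 tracks woven together.
Stream A = 3, -9, 27, -81: a geometric progression (common ratio -3).
Stream B = 53, 50, 47, 44, 41, 38, 35, 32: subtracting 3 each time.
Term 13 comes from stream A (its 5th entry): 243.

243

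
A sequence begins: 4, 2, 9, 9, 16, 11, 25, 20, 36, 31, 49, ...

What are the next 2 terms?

Split by position mod 2 into 2 tracks.
Track A = 4, 9, 16, 25, 36, 49: consecutive squares n² from n = 2.
Track B = 2, 9, 11, 20, 31: each term equals the sum of the previous two.
Position 12 falls in track B as its term 6, giving 51.
Term 13 comes from track A (its 7th entry): 64.

51, 64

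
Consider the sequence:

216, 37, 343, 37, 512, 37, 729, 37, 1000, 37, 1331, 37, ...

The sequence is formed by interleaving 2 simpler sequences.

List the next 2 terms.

1728, 37

Split by position mod 2 into 2 tracks.
Subsequence A is 216, 343, 512, 729, 1000, 1331, which is consecutive cubes n³ from n = 6.
Subsequence B is 37, 37, 37, 37, 37, 37, which is always 37.
The 13th slot belongs to subsequence A; its 7th term is 1728.
The 14th slot belongs to subsequence B; its 7th term is 37.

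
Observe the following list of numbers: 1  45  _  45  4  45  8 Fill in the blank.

2

Odd-indexed and even-indexed terms follow separate rules.
Track A: 1, ?, 4, 8. Powers 2^0, 2^1, 2^2, ….
Track B: 45, 45, 45. The constant sequence 45.
The gap is track A's term 2; the rule gives 2.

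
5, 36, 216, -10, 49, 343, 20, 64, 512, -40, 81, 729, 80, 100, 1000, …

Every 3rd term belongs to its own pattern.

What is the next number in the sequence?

-160

The terms cycle through 3 interleaved subsequences.
Track A: 5, -10, 20, -40, 80 — geometric, ×-2 each step.
Track B: 36, 49, 64, 81, 100 — perfect squares starting at 6².
Track C: 216, 343, 512, 729, 1000 — perfect cubes starting at 6³.
Position 16 → track A, term 6 = -160.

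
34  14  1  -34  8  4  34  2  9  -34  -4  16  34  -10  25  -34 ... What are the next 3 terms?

-16, 36, 34

Split by position mod 3 into 3 tracks.
Track A: 34, -34, 34, -34, 34, -34 (alternating ±34).
Track B: 14, 8, 2, -4, -10 (arithmetic, step −6).
Track C: 1, 4, 9, 16, 25 (perfect squares starting at 1²).
Position 17 → track B, term 6 = -16.
Term 18 comes from track C (its 6th entry): 36.
Term 19 comes from track A (its 7th entry): 34.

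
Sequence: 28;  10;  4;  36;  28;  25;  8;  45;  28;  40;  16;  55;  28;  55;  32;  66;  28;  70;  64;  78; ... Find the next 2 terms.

Taking every 4th term gives 4 separate tracks.
Subsequence A: 28, 28, 28, 28, 28 — the constant sequence 28.
Subsequence B: 10, 25, 40, 55, 70 — adding 15 each time.
Subsequence C: 4, 8, 16, 32, 64 — powers 2^2, 2^3, 2^4, ….
Subsequence D: 36, 45, 55, 66, 78 — the triangular numbers T_8, T_9, ….
The 21st slot belongs to subsequence A; its 6th term is 28.
Position 22 → subsequence B, term 6 = 85.

28, 85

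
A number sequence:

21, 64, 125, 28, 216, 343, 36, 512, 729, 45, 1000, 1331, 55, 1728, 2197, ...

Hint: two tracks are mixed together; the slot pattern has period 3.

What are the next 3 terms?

Reading positions in blocks of 3 reveals the pattern ABB — 2 tracks woven together.
Track A is 21, 28, 36, 45, 55, which is the triangular numbers T_6, T_7, ….
Track B is 64, 125, 216, 343, 512, 729, 1000, 1331, 1728, 2197, which is consecutive cubes n³ from n = 4.
Position 16 falls in track A as its term 6, giving 66.
The 17th slot belongs to track B; its 11th term is 2744.
Position 18 falls in track B as its term 12, giving 3375.

66, 2744, 3375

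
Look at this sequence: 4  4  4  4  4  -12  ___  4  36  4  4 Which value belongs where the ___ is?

Reading positions in blocks of 3 reveals the pattern AAB — 2 tracks woven together.
Track A = 4, 4, 4, 4, ?, 4, 4, 4: the constant sequence 4.
Track B = 4, -12, 36: multiplying by -3 each time.
Filling track A at index 5 by its rule yields 4.

4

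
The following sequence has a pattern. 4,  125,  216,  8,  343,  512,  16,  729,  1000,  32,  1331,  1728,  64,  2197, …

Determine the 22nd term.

Reading positions in blocks of 3 reveals the pattern ABB — 2 tracks woven together.
Track A is 4, 8, 16, 32, 64, which is powers of 2.
Track B is 125, 216, 343, 512, 729, 1000, 1331, 1728, 2197, which is consecutive cubes n³ from n = 5.
Term 22 comes from track A (its 8th entry): 512.

512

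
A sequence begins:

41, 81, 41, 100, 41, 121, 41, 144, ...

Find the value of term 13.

Taking every 2nd term gives 2 separate tracks.
Subsequence A: 41, 41, 41, 41 — the constant sequence 41.
Subsequence B: 81, 100, 121, 144 — the squares 9², 10², 11², ….
Term 13 comes from subsequence A (its 7th entry): 41.

41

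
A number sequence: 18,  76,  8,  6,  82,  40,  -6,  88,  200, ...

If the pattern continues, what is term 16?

Read the sequence 3 terms at a time; column i is its own pattern.
Track A: 18, 6, -6. Arithmetic, step −12.
Track B: 76, 82, 88. Arithmetic with common difference +6.
Track C: 8, 40, 200. Multiplying by 5 each time.
Position 16 falls in track A as its term 6, giving -42.

-42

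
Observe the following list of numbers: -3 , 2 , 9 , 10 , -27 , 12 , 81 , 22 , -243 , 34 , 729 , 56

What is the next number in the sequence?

-2187

Positions 1, 3, 5, … form one subsequence and positions 2, 4, 6, … form another.
Track A = -3, 9, -27, 81, -243, 729: a geometric progression (common ratio -3).
Track B = 2, 10, 12, 22, 34, 56: a Fibonacci-like recurrence a_n = a_{n-1} + a_{n-2}.
Position 13 falls in track A as its term 7, giving -2187.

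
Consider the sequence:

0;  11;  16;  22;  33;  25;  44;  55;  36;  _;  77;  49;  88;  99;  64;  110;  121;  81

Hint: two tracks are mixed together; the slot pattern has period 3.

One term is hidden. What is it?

66

Reading positions in blocks of 3 reveals the pattern AAB — 2 tracks woven together.
Track A is 0, 11, 22, 33, 44, 55, ?, 77, 88, 99, 110, 121, which is adding 11 each time.
Track B is 16, 25, 36, 49, 64, 81, which is consecutive squares n² from n = 4.
Filling track A at index 7 by its rule yields 66.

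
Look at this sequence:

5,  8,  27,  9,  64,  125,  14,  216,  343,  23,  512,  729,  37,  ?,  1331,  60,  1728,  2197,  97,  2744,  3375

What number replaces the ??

The slot pattern repeats as ABB (period 3), so there are 2 interleaved tracks.
Track A: 5, 9, 14, 23, 37, 60, 97 (a Fibonacci-like recurrence a_n = a_{n-1} + a_{n-2}).
Track B: 8, 27, 64, 125, 216, 343, 512, 729, ?, 1331, 1728, 2197, 2744, 3375 (perfect cubes starting at 2³).
Track B's pattern makes the blank 1000.

1000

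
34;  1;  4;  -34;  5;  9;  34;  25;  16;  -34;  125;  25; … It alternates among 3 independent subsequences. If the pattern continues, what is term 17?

3125

Taking every 3rd term gives 3 separate tracks.
Track A: 34, -34, 34, -34. The oscillation 34·(−1)^(n+1).
Track B: 1, 5, 25, 125. Successive powers of 5.
Track C: 4, 9, 16, 25. The squares 2², 3², 4², ….
Position 17 → track B, term 6 = 3125.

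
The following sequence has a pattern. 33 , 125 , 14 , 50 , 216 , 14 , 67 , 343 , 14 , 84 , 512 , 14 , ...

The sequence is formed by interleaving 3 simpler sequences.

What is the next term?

Split by position mod 3: positions 1, 4, 7, … form one track, and each other residue class forms its own.
Stream A: 33, 50, 67, 84. Arithmetic, step +17.
Stream B: 125, 216, 343, 512. Perfect cubes starting at 5³.
Stream C: 14, 14, 14, 14. Always 14.
Term 13 comes from stream A (its 5th entry): 101.

101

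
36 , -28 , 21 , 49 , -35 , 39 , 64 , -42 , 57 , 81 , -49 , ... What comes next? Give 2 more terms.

Split by position mod 3 into 3 tracks.
Track A = 36, 49, 64, 81: perfect squares starting at 6².
Track B = -28, -35, -42, -49: arithmetic, step −7.
Track C = 21, 39, 57: linear: a_n = 3 + 18·n.
Term 12 comes from track C (its 4th entry): 75.
Position 13 falls in track A as its term 5, giving 100.

75, 100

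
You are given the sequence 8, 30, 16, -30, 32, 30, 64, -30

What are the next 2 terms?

128, 30

Taking every 2nd term gives 2 separate tracks.
Track A: 8, 16, 32, 64 (powers of 2).
Track B: 30, -30, 30, -30 (oscillating between 30 and -30).
Position 9 → track A, term 5 = 128.
Term 10 comes from track B (its 5th entry): 30.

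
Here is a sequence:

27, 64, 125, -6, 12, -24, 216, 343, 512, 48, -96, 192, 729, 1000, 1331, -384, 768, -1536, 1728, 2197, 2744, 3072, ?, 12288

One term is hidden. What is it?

-6144

Positions follow the repeating pattern AAABBB; grouping by letter gives 2 tracks.
Stream A = 27, 64, 125, 216, 343, 512, 729, 1000, 1331, 1728, 2197, 2744: the cubes 3³, 4³, 5³, ….
Stream B = -6, 12, -24, 48, -96, 192, -384, 768, -1536, 3072, ?, 12288: geometric, ×-2 each step.
Stream B's pattern makes the blank -6144.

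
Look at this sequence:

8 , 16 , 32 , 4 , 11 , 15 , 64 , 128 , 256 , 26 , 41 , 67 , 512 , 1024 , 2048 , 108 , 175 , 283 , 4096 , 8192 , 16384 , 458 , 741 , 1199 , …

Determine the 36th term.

Reading positions in blocks of 6 reveals the pattern AAABBB — 2 tracks woven together.
Track A is 8, 16, 32, 64, 128, 256, 512, 1024, 2048, 4096, 8192, 16384, which is powers 2^3, 2^4, 2^5, ….
Track B is 4, 11, 15, 26, 41, 67, 108, 175, 283, 458, 741, 1199, which is Fibonacci-style (each term is the sum of the two before it).
Position 36 falls in track B as its term 18, giving 21515.

21515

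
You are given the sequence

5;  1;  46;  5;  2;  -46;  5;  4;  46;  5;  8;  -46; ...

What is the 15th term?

46

The terms cycle through 3 interleaved subsequences.
Track A: 5, 5, 5, 5. Always 5.
Track B: 1, 2, 4, 8. Powers of 2.
Track C: 46, -46, 46, -46. Alternating ±46.
Position 15 → track C, term 5 = 46.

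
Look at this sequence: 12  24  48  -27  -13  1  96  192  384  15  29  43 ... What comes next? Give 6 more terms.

The slot pattern repeats as AAABBB (period 6), so there are 2 interleaved tracks.
Track A is 12, 24, 48, 96, 192, 384, which is geometric, ×2 each step.
Track B is -27, -13, 1, 15, 29, 43, which is arithmetic, step +14.
Position 13 → track A, term 7 = 768.
Term 14 comes from track A (its 8th entry): 1536.
Term 15 comes from track A (its 9th entry): 3072.
Position 16 → track B, term 7 = 57.
Term 17 comes from track B (its 8th entry): 71.
The 18th slot belongs to track B; its 9th term is 85.

768, 1536, 3072, 57, 71, 85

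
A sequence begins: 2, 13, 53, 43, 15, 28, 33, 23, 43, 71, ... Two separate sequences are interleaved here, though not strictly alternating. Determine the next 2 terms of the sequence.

13, 3

The slot pattern repeats as AABB (period 4), so there are 2 interleaved tracks.
Track A: 2, 13, 15, 28, 43, 71. A Fibonacci-like recurrence a_n = a_{n-1} + a_{n-2}.
Track B: 53, 43, 33, 23. Linear: a_n = 63 − 10·n.
Term 11 comes from track B (its 5th entry): 13.
The 12th slot belongs to track B; its 6th term is 3.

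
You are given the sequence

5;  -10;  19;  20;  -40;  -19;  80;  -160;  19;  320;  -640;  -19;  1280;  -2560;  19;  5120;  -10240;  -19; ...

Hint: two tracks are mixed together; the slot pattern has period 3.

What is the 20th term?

The slot pattern repeats as AAB (period 3), so there are 2 interleaved tracks.
Track A: 5, -10, 20, -40, 80, -160, 320, -640, 1280, -2560, 5120, -10240 — geometric with ratio -2.
Track B: 19, -19, 19, -19, 19, -19 — alternating ±19.
The 20th slot belongs to track A; its 14th term is -40960.

-40960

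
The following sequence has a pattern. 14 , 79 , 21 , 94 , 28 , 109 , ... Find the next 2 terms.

35, 124

Positions 1, 3, 5, … form one subsequence and positions 2, 4, 6, … form another.
Subsequence A is 14, 21, 28, which is linear: a_n = 7 + 7·n.
Subsequence B is 79, 94, 109, which is arithmetic, step +15.
Position 7 falls in subsequence A as its term 4, giving 35.
Position 8 → subsequence B, term 4 = 124.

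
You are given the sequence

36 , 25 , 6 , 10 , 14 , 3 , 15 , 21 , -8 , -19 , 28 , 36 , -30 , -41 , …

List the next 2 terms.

Positions follow the repeating pattern AABB; grouping by letter gives 2 tracks.
Subsequence A is 36, 25, 14, 3, -8, -19, -30, -41, which is subtracting 11 each time.
Subsequence B is 6, 10, 15, 21, 28, 36, which is triangular numbers starting at T_3.
Position 15 → subsequence B, term 7 = 45.
The 16th slot belongs to subsequence B; its 8th term is 55.

45, 55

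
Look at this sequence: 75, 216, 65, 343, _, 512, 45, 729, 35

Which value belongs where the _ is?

55

The terms cycle through 2 interleaved subsequences.
Stream A: 75, 65, ?, 45, 35 — arithmetic, step −10.
Stream B: 216, 343, 512, 729 — the cubes 6³, 7³, 8³, ….
Stream A's pattern makes the blank 55.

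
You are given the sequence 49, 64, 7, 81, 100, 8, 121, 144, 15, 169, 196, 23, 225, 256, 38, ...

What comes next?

The slot pattern repeats as AAB (period 3), so there are 2 interleaved tracks.
Stream A is 49, 64, 81, 100, 121, 144, 169, 196, 225, 256, which is consecutive squares n² from n = 7.
Stream B is 7, 8, 15, 23, 38, which is Fibonacci-style (each term is the sum of the two before it).
Position 16 → stream A, term 11 = 289.

289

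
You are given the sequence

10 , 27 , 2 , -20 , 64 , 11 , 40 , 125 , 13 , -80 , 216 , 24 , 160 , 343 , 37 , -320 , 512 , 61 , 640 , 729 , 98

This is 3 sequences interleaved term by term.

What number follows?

Split by position mod 3: positions 1, 4, 7, … form one track, and each other residue class forms its own.
Track A: 10, -20, 40, -80, 160, -320, 640. Geometric, ×-2 each step.
Track B: 27, 64, 125, 216, 343, 512, 729. The cubes 3³, 4³, 5³, ….
Track C: 2, 11, 13, 24, 37, 61, 98. Each term equals the sum of the previous two.
The 22nd slot belongs to track A; its 8th term is -1280.

-1280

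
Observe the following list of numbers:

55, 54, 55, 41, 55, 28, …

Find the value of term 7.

55

Positions 1, 3, 5, … form one subsequence and positions 2, 4, 6, … form another.
Stream A: 55, 55, 55. Constant 55.
Stream B: 54, 41, 28. Subtracting 13 each time.
Term 7 comes from stream A (its 4th entry): 55.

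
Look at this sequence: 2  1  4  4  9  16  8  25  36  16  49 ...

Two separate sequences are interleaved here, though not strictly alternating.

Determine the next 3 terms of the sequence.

The slot pattern repeats as ABB (period 3), so there are 2 interleaved tracks.
Subsequence A = 2, 4, 8, 16: geometric with ratio 2.
Subsequence B = 1, 4, 9, 16, 25, 36, 49: the squares 1², 2², 3², ….
The 12th slot belongs to subsequence B; its 8th term is 64.
The 13th slot belongs to subsequence A; its 5th term is 32.
Term 14 comes from subsequence B (its 9th entry): 81.

64, 32, 81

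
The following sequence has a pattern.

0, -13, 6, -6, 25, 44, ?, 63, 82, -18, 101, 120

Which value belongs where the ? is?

-12

Reading positions in blocks of 3 reveals the pattern ABB — 2 tracks woven together.
Track A is 0, -6, ?, -18, which is subtracting 6 each time.
Track B is -13, 6, 25, 44, 63, 82, 101, 120, which is linear: a_n = -32 + 19·n.
Track A's pattern makes the blank -12.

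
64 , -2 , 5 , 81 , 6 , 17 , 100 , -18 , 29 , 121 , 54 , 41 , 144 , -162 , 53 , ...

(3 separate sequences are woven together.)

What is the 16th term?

169

Taking every 3rd term gives 3 separate tracks.
Track A = 64, 81, 100, 121, 144: perfect squares starting at 8².
Track B = -2, 6, -18, 54, -162: a geometric progression (common ratio -3).
Track C = 5, 17, 29, 41, 53: adding 12 each time.
Position 16 → track A, term 6 = 169.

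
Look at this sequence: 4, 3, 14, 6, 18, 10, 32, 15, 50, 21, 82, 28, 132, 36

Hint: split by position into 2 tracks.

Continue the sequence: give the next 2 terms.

Taking every 2nd term gives 2 separate tracks.
Track A: 4, 14, 18, 32, 50, 82, 132. Each term equals the sum of the previous two.
Track B: 3, 6, 10, 15, 21, 28, 36. The triangular numbers T_2, T_3, ….
Term 15 comes from track A (its 8th entry): 214.
Position 16 falls in track B as its term 8, giving 45.

214, 45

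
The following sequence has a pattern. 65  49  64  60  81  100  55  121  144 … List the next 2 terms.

Positions follow the repeating pattern ABB; grouping by letter gives 2 tracks.
Track A: 65, 60, 55. Arithmetic with common difference −5.
Track B: 49, 64, 81, 100, 121, 144. Perfect squares starting at 7².
Term 10 comes from track A (its 4th entry): 50.
Term 11 comes from track B (its 7th entry): 169.

50, 169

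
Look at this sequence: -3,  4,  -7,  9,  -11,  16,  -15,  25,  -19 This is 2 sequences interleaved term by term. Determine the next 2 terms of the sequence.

36, -23

Taking every 2nd term gives 2 separate tracks.
Track A = -3, -7, -11, -15, -19: arithmetic, step −4.
Track B = 4, 9, 16, 25: perfect squares starting at 2².
Term 10 comes from track B (its 5th entry): 36.
Term 11 comes from track A (its 6th entry): -23.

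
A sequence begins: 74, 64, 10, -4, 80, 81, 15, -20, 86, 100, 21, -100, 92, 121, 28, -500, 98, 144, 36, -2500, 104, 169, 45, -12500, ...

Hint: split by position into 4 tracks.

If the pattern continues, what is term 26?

Taking every 4th term gives 4 separate tracks.
Track A = 74, 80, 86, 92, 98, 104: linear: a_n = 68 + 6·n.
Track B = 64, 81, 100, 121, 144, 169: consecutive squares n² from n = 8.
Track C = 10, 15, 21, 28, 36, 45: the triangular numbers T_4, T_5, ….
Track D = -4, -20, -100, -500, -2500, -12500: a geometric progression (common ratio 5).
Term 26 comes from track B (its 7th entry): 196.

196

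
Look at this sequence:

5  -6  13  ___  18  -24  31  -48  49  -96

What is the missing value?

Odd-indexed and even-indexed terms follow separate rules.
Track A: 5, 13, 18, 31, 49 — a Fibonacci-like recurrence a_n = a_{n-1} + a_{n-2}.
Track B: -6, ?, -24, -48, -96 — geometric with ratio 2.
Filling track B at index 2 by its rule yields -12.

-12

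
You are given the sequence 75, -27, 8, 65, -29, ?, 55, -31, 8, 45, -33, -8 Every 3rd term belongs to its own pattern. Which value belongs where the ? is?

Taking every 3rd term gives 3 separate tracks.
Subsequence A: 75, 65, 55, 45 — arithmetic with common difference −10.
Subsequence B: -27, -29, -31, -33 — subtracting 2 each time.
Subsequence C: 8, ?, 8, -8 — alternating ±8.
So the missing entry in subsequence C is -8.

-8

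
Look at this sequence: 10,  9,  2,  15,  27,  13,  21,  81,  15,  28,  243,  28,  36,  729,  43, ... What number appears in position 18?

Split by position mod 3 into 3 tracks.
Track A: 10, 15, 21, 28, 36. The triangular numbers T_4, T_5, ….
Track B: 9, 27, 81, 243, 729. Geometric, ×3 each step.
Track C: 2, 13, 15, 28, 43. A Fibonacci-like recurrence a_n = a_{n-1} + a_{n-2}.
Position 18 → track C, term 6 = 71.

71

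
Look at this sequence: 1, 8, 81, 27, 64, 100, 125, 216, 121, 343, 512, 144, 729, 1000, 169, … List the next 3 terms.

Positions follow the repeating pattern AAB; grouping by letter gives 2 tracks.
Subsequence A: 1, 8, 27, 64, 125, 216, 343, 512, 729, 1000 — the cubes 1³, 2³, 3³, ….
Subsequence B: 81, 100, 121, 144, 169 — the squares 9², 10², 11², ….
The 16th slot belongs to subsequence A; its 11th term is 1331.
Position 17 falls in subsequence A as its term 12, giving 1728.
Position 18 falls in subsequence B as its term 6, giving 196.

1331, 1728, 196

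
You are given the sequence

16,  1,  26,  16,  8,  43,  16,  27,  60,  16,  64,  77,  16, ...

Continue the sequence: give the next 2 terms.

125, 94

Split by position mod 3 into 3 tracks.
Track A: 16, 16, 16, 16, 16. The constant sequence 16.
Track B: 1, 8, 27, 64. Consecutive cubes n³ from n = 1.
Track C: 26, 43, 60, 77. Arithmetic, step +17.
The 14th slot belongs to track B; its 5th term is 125.
Position 15 → track C, term 5 = 94.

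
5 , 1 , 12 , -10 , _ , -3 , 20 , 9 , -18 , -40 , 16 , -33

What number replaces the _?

4

Read the sequence 3 terms at a time; column i is its own pattern.
Track A: 5, -10, 20, -40 (geometric with ratio -2).
Track B: 1, ?, 9, 16 (the squares 1², 2², 3², …).
Track C: 12, -3, -18, -33 (arithmetic, step −15).
Track B's pattern makes the blank 4.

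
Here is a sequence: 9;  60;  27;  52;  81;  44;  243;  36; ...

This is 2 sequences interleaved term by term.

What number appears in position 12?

20

The terms cycle through 2 interleaved subsequences.
Stream A: 9, 27, 81, 243 — powers 3^2, 3^3, 3^4, ….
Stream B: 60, 52, 44, 36 — subtracting 8 each time.
Term 12 comes from stream B (its 6th entry): 20.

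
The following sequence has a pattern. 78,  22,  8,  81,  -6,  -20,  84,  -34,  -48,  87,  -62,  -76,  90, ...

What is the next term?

Positions follow the repeating pattern ABB; grouping by letter gives 2 tracks.
Stream A is 78, 81, 84, 87, 90, which is adding 3 each time.
Stream B is 22, 8, -6, -20, -34, -48, -62, -76, which is linear: a_n = 36 − 14·n.
Term 14 comes from stream B (its 9th entry): -90.

-90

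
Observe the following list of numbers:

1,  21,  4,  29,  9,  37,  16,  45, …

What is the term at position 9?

Taking every 2nd term gives 2 separate tracks.
Subsequence A = 1, 4, 9, 16: the squares 1², 2², 3², ….
Subsequence B = 21, 29, 37, 45: arithmetic, step +8.
Position 9 falls in subsequence A as its term 5, giving 25.

25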